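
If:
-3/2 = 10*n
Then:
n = -3/20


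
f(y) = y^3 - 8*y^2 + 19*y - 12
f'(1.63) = 0.89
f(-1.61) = -67.50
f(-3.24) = -191.55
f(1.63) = 2.05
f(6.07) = 32.22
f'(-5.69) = 207.17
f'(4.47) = 7.42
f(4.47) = 2.40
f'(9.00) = 118.00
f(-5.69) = -563.34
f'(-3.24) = 102.33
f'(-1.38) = 46.79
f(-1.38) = -56.08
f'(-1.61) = 52.54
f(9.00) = 240.00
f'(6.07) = 32.41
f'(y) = 3*y^2 - 16*y + 19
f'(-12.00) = 643.00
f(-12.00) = -3120.00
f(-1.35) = -54.69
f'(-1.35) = 46.07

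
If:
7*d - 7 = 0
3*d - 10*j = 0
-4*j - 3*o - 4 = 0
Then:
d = 1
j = 3/10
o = -26/15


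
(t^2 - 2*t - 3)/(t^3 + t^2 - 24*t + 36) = (t + 1)/(t^2 + 4*t - 12)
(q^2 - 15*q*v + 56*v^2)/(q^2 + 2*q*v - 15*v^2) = (q^2 - 15*q*v + 56*v^2)/(q^2 + 2*q*v - 15*v^2)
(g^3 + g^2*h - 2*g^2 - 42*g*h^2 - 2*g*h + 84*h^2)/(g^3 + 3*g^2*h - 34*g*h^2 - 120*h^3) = (g^2 + 7*g*h - 2*g - 14*h)/(g^2 + 9*g*h + 20*h^2)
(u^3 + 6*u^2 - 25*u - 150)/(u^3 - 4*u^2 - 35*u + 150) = (u + 5)/(u - 5)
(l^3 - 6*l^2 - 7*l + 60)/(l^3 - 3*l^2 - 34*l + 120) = (l + 3)/(l + 6)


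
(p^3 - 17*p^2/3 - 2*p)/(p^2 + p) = (p^2 - 17*p/3 - 2)/(p + 1)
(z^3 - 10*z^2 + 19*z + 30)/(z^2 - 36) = (z^2 - 4*z - 5)/(z + 6)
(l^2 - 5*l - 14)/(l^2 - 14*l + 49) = (l + 2)/(l - 7)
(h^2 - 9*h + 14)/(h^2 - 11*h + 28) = (h - 2)/(h - 4)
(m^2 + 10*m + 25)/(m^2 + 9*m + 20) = (m + 5)/(m + 4)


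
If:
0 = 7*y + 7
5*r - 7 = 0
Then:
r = 7/5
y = -1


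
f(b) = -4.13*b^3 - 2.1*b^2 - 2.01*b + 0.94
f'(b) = -12.39*b^2 - 4.2*b - 2.01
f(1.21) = -11.88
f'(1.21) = -25.23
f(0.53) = -1.33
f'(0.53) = -7.72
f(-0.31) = 1.48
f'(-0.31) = -1.90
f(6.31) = -1132.98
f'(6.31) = -521.83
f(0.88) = -5.27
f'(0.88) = -15.30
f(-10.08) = 4037.74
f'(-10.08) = -1218.58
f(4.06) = -318.23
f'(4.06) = -223.29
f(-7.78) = 1834.33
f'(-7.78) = -719.28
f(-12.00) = 6859.30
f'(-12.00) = -1735.77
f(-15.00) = 13497.34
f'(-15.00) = -2726.76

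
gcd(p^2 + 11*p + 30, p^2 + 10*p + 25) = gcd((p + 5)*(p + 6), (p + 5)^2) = p + 5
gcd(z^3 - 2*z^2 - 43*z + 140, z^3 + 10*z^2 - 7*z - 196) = z^2 + 3*z - 28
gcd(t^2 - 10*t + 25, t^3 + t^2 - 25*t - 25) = t - 5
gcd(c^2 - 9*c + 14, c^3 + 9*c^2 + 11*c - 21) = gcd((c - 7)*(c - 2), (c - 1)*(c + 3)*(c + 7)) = 1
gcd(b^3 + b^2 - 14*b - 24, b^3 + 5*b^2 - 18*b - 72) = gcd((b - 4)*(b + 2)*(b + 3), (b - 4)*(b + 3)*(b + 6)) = b^2 - b - 12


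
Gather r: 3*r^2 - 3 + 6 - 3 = 3*r^2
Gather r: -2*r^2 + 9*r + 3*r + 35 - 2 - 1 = -2*r^2 + 12*r + 32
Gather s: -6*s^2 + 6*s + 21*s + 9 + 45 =-6*s^2 + 27*s + 54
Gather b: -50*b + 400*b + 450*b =800*b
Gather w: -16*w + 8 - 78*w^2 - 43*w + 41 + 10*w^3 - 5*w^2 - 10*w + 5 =10*w^3 - 83*w^2 - 69*w + 54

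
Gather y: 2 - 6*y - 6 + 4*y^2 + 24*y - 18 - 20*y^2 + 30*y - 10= -16*y^2 + 48*y - 32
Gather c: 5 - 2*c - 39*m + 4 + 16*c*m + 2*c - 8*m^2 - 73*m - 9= 16*c*m - 8*m^2 - 112*m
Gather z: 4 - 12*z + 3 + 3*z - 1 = 6 - 9*z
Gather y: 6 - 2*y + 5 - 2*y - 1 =10 - 4*y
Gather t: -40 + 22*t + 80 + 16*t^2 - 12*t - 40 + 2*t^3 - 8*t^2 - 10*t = 2*t^3 + 8*t^2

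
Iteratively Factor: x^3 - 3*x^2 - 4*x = (x)*(x^2 - 3*x - 4) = x*(x + 1)*(x - 4)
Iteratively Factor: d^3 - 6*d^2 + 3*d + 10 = (d + 1)*(d^2 - 7*d + 10) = (d - 5)*(d + 1)*(d - 2)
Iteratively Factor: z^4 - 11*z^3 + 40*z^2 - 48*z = (z)*(z^3 - 11*z^2 + 40*z - 48) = z*(z - 4)*(z^2 - 7*z + 12) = z*(z - 4)*(z - 3)*(z - 4)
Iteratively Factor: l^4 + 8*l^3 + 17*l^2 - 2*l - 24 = (l + 3)*(l^3 + 5*l^2 + 2*l - 8) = (l + 3)*(l + 4)*(l^2 + l - 2) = (l - 1)*(l + 3)*(l + 4)*(l + 2)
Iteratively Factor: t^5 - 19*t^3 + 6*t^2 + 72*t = (t - 3)*(t^4 + 3*t^3 - 10*t^2 - 24*t) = (t - 3)*(t + 2)*(t^3 + t^2 - 12*t) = t*(t - 3)*(t + 2)*(t^2 + t - 12) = t*(t - 3)*(t + 2)*(t + 4)*(t - 3)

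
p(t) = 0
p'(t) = 0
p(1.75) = 0.00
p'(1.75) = 0.00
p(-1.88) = 0.00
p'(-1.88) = 0.00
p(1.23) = 0.00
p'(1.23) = 0.00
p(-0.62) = 0.00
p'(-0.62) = 0.00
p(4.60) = 0.00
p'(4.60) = 0.00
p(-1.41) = 0.00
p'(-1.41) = 0.00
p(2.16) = 0.00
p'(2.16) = 0.00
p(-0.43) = 0.00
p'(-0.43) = 0.00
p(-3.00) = 0.00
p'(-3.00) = 0.00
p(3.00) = 0.00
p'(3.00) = 0.00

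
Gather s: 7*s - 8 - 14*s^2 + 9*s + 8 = -14*s^2 + 16*s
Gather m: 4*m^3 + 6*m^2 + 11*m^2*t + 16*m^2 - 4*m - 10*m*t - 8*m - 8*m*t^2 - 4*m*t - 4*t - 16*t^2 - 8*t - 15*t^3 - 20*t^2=4*m^3 + m^2*(11*t + 22) + m*(-8*t^2 - 14*t - 12) - 15*t^3 - 36*t^2 - 12*t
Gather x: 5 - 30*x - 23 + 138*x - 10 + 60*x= 168*x - 28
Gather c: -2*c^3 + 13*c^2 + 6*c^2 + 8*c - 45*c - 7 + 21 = -2*c^3 + 19*c^2 - 37*c + 14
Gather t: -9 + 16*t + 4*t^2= 4*t^2 + 16*t - 9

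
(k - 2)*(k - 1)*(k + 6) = k^3 + 3*k^2 - 16*k + 12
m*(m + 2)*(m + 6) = m^3 + 8*m^2 + 12*m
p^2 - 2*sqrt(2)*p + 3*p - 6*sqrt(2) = (p + 3)*(p - 2*sqrt(2))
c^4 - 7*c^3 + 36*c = c*(c - 6)*(c - 3)*(c + 2)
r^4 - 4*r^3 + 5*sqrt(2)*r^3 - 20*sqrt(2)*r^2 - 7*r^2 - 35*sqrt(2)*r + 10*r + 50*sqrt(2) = (r - 5)*(r - 1)*(r + 2)*(r + 5*sqrt(2))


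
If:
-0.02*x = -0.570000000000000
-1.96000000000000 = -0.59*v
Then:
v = 3.32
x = 28.50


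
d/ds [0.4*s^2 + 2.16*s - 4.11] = 0.8*s + 2.16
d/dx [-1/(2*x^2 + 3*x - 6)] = (4*x + 3)/(2*x^2 + 3*x - 6)^2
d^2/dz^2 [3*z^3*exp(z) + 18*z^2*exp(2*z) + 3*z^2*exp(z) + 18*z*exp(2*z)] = 3*(z^3 + 24*z^2*exp(z) + 7*z^2 + 72*z*exp(z) + 10*z + 36*exp(z) + 2)*exp(z)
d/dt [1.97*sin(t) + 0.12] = 1.97*cos(t)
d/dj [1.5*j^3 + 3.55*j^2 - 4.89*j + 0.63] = 4.5*j^2 + 7.1*j - 4.89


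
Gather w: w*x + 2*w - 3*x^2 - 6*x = w*(x + 2) - 3*x^2 - 6*x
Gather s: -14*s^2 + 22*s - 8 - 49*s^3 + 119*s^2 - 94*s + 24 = -49*s^3 + 105*s^2 - 72*s + 16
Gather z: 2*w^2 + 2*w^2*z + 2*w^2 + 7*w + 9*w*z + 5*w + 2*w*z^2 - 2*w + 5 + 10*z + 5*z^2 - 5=4*w^2 + 10*w + z^2*(2*w + 5) + z*(2*w^2 + 9*w + 10)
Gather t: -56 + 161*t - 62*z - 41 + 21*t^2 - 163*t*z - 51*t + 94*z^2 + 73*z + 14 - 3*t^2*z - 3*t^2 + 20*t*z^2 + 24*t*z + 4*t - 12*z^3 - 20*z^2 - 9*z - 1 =t^2*(18 - 3*z) + t*(20*z^2 - 139*z + 114) - 12*z^3 + 74*z^2 + 2*z - 84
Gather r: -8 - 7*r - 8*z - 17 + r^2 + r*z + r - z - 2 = r^2 + r*(z - 6) - 9*z - 27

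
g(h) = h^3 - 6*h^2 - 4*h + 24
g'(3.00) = -13.00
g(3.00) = -15.00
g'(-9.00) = 347.00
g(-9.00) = -1155.00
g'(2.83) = -13.93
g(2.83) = -12.71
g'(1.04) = -13.24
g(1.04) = 14.48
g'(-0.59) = 4.12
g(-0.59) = 24.07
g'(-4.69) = 118.27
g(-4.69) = -192.38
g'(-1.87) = 28.93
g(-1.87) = 3.96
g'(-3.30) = 68.27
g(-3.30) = -64.08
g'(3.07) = -12.57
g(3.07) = -15.89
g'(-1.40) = 18.68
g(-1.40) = 15.10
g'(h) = 3*h^2 - 12*h - 4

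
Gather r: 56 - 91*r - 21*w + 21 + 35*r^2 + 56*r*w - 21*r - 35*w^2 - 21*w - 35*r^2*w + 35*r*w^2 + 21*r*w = r^2*(35 - 35*w) + r*(35*w^2 + 77*w - 112) - 35*w^2 - 42*w + 77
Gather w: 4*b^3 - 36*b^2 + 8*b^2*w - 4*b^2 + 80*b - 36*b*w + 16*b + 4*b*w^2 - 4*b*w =4*b^3 - 40*b^2 + 4*b*w^2 + 96*b + w*(8*b^2 - 40*b)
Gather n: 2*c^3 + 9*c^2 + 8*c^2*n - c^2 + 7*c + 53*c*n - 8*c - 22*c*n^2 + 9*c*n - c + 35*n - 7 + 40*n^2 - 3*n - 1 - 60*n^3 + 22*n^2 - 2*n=2*c^3 + 8*c^2 - 2*c - 60*n^3 + n^2*(62 - 22*c) + n*(8*c^2 + 62*c + 30) - 8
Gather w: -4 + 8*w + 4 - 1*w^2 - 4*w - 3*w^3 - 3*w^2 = -3*w^3 - 4*w^2 + 4*w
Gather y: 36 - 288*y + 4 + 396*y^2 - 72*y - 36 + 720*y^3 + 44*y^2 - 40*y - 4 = 720*y^3 + 440*y^2 - 400*y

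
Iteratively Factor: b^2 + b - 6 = (b + 3)*(b - 2)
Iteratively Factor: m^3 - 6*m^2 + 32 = (m - 4)*(m^2 - 2*m - 8) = (m - 4)*(m + 2)*(m - 4)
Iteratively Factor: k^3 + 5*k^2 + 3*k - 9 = (k + 3)*(k^2 + 2*k - 3) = (k + 3)^2*(k - 1)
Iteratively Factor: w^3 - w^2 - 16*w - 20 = (w - 5)*(w^2 + 4*w + 4) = (w - 5)*(w + 2)*(w + 2)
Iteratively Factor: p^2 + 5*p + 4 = (p + 4)*(p + 1)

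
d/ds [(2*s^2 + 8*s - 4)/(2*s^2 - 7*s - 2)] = 2*(-15*s^2 + 4*s - 22)/(4*s^4 - 28*s^3 + 41*s^2 + 28*s + 4)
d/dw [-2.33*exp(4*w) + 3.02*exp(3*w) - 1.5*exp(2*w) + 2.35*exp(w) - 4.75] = (-9.32*exp(3*w) + 9.06*exp(2*w) - 3.0*exp(w) + 2.35)*exp(w)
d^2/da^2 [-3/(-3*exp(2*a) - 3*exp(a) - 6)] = (2*(2*exp(a) + 1)^2*exp(a) - (4*exp(a) + 1)*(exp(2*a) + exp(a) + 2))*exp(a)/(exp(2*a) + exp(a) + 2)^3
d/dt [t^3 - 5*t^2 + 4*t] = 3*t^2 - 10*t + 4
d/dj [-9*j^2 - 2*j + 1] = -18*j - 2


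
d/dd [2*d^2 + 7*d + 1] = 4*d + 7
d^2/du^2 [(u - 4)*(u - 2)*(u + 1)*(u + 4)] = 12*u^2 - 6*u - 36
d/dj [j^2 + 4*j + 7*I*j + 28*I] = 2*j + 4 + 7*I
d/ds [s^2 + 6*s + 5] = 2*s + 6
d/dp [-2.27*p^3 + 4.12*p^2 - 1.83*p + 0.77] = -6.81*p^2 + 8.24*p - 1.83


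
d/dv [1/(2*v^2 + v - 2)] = (-4*v - 1)/(2*v^2 + v - 2)^2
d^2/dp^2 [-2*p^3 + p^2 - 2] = 2 - 12*p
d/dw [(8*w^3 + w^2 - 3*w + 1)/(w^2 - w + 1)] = 2*(4*w^4 - 8*w^3 + 13*w^2 - 1)/(w^4 - 2*w^3 + 3*w^2 - 2*w + 1)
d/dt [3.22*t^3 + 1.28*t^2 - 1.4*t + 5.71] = 9.66*t^2 + 2.56*t - 1.4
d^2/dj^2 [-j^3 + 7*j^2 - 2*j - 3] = 14 - 6*j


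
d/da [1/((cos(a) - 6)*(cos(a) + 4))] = 2*(cos(a) - 1)*sin(a)/((cos(a) - 6)^2*(cos(a) + 4)^2)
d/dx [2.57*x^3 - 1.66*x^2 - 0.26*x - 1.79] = 7.71*x^2 - 3.32*x - 0.26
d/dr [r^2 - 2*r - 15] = 2*r - 2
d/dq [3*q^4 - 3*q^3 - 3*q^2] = 3*q*(4*q^2 - 3*q - 2)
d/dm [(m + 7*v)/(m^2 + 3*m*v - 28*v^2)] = -1/(m^2 - 8*m*v + 16*v^2)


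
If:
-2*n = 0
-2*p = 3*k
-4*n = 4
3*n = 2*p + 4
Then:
No Solution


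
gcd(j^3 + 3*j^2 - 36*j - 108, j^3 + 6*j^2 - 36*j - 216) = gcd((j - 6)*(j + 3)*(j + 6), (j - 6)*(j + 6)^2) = j^2 - 36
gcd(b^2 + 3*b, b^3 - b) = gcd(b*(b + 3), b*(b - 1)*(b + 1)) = b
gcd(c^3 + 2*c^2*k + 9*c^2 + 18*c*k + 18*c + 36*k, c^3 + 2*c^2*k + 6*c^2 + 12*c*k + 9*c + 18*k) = c^2 + 2*c*k + 3*c + 6*k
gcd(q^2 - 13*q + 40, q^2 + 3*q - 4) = 1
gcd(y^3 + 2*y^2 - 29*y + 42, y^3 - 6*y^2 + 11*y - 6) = y^2 - 5*y + 6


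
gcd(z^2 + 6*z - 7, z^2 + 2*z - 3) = z - 1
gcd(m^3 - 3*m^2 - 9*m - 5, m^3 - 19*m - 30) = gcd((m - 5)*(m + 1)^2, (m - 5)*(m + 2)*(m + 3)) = m - 5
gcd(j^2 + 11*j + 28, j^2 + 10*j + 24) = j + 4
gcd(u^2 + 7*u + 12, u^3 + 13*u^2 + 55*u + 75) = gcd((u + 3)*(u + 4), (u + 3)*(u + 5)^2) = u + 3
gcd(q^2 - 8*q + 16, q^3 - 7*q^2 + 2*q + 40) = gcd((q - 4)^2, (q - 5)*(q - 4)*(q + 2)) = q - 4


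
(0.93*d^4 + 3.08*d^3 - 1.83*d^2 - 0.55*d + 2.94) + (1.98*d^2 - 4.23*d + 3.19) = 0.93*d^4 + 3.08*d^3 + 0.15*d^2 - 4.78*d + 6.13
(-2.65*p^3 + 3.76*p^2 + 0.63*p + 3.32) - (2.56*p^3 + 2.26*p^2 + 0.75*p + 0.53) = -5.21*p^3 + 1.5*p^2 - 0.12*p + 2.79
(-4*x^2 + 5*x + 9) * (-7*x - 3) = 28*x^3 - 23*x^2 - 78*x - 27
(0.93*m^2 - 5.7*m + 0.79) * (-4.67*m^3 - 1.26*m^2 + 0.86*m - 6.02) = -4.3431*m^5 + 25.4472*m^4 + 4.2925*m^3 - 11.496*m^2 + 34.9934*m - 4.7558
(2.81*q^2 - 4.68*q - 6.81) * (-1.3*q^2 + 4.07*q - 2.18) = -3.653*q^4 + 17.5207*q^3 - 16.3204*q^2 - 17.5143*q + 14.8458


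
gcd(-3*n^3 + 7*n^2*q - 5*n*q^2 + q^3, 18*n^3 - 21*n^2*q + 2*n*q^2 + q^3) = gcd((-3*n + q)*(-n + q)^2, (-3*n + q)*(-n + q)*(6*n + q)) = 3*n^2 - 4*n*q + q^2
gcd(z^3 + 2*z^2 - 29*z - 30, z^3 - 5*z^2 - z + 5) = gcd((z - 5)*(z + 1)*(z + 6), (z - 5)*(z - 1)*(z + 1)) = z^2 - 4*z - 5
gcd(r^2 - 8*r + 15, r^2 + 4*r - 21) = r - 3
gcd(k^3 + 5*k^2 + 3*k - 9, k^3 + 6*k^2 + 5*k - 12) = k^2 + 2*k - 3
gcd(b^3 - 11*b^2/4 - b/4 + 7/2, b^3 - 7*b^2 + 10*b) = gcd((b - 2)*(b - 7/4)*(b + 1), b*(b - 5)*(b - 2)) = b - 2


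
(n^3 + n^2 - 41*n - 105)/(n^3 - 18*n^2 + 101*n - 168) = (n^2 + 8*n + 15)/(n^2 - 11*n + 24)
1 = 1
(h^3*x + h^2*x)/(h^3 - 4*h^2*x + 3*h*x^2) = h*x*(h + 1)/(h^2 - 4*h*x + 3*x^2)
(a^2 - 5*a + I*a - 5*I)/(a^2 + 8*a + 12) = (a^2 + a*(-5 + I) - 5*I)/(a^2 + 8*a + 12)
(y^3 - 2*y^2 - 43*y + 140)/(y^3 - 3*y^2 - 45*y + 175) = (y - 4)/(y - 5)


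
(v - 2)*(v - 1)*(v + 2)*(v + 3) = v^4 + 2*v^3 - 7*v^2 - 8*v + 12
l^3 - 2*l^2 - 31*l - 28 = (l - 7)*(l + 1)*(l + 4)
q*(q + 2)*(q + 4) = q^3 + 6*q^2 + 8*q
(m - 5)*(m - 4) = m^2 - 9*m + 20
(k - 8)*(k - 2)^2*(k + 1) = k^4 - 11*k^3 + 24*k^2 + 4*k - 32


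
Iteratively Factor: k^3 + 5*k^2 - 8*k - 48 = (k + 4)*(k^2 + k - 12) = (k + 4)^2*(k - 3)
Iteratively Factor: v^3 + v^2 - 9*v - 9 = (v - 3)*(v^2 + 4*v + 3) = (v - 3)*(v + 3)*(v + 1)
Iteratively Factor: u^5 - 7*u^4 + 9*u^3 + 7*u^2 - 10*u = (u + 1)*(u^4 - 8*u^3 + 17*u^2 - 10*u) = u*(u + 1)*(u^3 - 8*u^2 + 17*u - 10) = u*(u - 2)*(u + 1)*(u^2 - 6*u + 5) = u*(u - 5)*(u - 2)*(u + 1)*(u - 1)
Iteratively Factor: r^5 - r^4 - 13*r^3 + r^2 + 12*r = (r + 1)*(r^4 - 2*r^3 - 11*r^2 + 12*r) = (r + 1)*(r + 3)*(r^3 - 5*r^2 + 4*r) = (r - 1)*(r + 1)*(r + 3)*(r^2 - 4*r) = r*(r - 1)*(r + 1)*(r + 3)*(r - 4)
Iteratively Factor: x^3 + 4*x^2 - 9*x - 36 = (x - 3)*(x^2 + 7*x + 12) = (x - 3)*(x + 4)*(x + 3)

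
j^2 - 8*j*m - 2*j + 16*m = (j - 2)*(j - 8*m)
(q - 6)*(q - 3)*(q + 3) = q^3 - 6*q^2 - 9*q + 54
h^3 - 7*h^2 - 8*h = h*(h - 8)*(h + 1)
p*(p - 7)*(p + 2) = p^3 - 5*p^2 - 14*p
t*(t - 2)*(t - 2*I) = t^3 - 2*t^2 - 2*I*t^2 + 4*I*t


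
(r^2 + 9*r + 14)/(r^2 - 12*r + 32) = (r^2 + 9*r + 14)/(r^2 - 12*r + 32)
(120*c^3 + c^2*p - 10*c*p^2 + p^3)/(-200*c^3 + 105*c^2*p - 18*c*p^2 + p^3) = (3*c + p)/(-5*c + p)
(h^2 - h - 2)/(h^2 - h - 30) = (-h^2 + h + 2)/(-h^2 + h + 30)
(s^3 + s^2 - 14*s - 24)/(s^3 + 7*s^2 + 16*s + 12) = (s - 4)/(s + 2)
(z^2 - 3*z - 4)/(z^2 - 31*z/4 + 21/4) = 4*(z^2 - 3*z - 4)/(4*z^2 - 31*z + 21)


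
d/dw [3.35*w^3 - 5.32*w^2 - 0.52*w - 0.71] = 10.05*w^2 - 10.64*w - 0.52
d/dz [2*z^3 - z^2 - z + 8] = 6*z^2 - 2*z - 1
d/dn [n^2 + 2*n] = 2*n + 2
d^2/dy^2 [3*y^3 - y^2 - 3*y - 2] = 18*y - 2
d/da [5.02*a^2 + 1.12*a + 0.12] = 10.04*a + 1.12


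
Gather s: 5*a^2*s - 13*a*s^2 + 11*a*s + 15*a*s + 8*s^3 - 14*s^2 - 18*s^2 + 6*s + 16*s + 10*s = 8*s^3 + s^2*(-13*a - 32) + s*(5*a^2 + 26*a + 32)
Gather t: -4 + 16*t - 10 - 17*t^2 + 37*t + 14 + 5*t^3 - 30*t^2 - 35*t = 5*t^3 - 47*t^2 + 18*t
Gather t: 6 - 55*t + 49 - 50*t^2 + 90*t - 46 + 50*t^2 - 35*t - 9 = 0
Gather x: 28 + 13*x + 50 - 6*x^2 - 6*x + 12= -6*x^2 + 7*x + 90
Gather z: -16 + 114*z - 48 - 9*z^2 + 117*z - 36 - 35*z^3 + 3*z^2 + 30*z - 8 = -35*z^3 - 6*z^2 + 261*z - 108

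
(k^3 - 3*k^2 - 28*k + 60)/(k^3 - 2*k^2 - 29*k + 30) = (k - 2)/(k - 1)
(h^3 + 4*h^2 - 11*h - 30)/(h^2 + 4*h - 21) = (h^2 + 7*h + 10)/(h + 7)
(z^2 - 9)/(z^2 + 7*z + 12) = (z - 3)/(z + 4)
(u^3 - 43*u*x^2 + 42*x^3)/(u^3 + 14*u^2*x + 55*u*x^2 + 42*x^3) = (u^2 - 7*u*x + 6*x^2)/(u^2 + 7*u*x + 6*x^2)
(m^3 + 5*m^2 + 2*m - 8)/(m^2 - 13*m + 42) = (m^3 + 5*m^2 + 2*m - 8)/(m^2 - 13*m + 42)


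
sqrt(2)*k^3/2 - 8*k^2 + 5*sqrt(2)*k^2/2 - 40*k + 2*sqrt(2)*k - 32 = (k + 4)*(k - 8*sqrt(2))*(sqrt(2)*k/2 + sqrt(2)/2)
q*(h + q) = h*q + q^2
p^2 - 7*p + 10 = (p - 5)*(p - 2)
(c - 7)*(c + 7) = c^2 - 49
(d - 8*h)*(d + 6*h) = d^2 - 2*d*h - 48*h^2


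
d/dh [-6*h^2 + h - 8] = 1 - 12*h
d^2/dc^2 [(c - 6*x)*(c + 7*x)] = 2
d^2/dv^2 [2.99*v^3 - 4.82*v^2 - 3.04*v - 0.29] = 17.94*v - 9.64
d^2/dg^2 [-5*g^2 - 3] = -10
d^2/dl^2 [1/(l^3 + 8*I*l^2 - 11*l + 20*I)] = 2*(-(3*l + 8*I)*(l^3 + 8*I*l^2 - 11*l + 20*I) + (3*l^2 + 16*I*l - 11)^2)/(l^3 + 8*I*l^2 - 11*l + 20*I)^3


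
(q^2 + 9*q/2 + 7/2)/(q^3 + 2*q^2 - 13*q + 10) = (2*q^2 + 9*q + 7)/(2*(q^3 + 2*q^2 - 13*q + 10))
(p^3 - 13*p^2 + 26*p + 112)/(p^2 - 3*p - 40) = (p^2 - 5*p - 14)/(p + 5)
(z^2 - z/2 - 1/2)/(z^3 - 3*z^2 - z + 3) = (z + 1/2)/(z^2 - 2*z - 3)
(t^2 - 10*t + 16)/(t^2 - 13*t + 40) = (t - 2)/(t - 5)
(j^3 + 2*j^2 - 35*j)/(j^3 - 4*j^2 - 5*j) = (j + 7)/(j + 1)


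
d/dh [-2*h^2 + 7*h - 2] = 7 - 4*h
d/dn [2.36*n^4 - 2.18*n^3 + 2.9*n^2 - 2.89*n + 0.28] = 9.44*n^3 - 6.54*n^2 + 5.8*n - 2.89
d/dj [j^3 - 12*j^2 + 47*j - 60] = 3*j^2 - 24*j + 47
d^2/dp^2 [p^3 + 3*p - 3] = 6*p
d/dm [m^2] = 2*m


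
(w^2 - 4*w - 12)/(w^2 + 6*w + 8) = (w - 6)/(w + 4)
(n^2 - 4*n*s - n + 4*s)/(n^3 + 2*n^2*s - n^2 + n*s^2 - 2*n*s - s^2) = (n - 4*s)/(n^2 + 2*n*s + s^2)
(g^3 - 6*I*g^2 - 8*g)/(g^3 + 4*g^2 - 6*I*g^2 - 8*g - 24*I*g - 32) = g/(g + 4)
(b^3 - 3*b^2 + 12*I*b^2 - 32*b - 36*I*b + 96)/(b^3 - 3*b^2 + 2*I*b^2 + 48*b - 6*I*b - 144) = (b + 4*I)/(b - 6*I)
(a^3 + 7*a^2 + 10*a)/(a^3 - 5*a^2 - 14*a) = (a + 5)/(a - 7)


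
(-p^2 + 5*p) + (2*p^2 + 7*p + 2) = p^2 + 12*p + 2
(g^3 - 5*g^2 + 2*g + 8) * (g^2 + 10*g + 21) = g^5 + 5*g^4 - 27*g^3 - 77*g^2 + 122*g + 168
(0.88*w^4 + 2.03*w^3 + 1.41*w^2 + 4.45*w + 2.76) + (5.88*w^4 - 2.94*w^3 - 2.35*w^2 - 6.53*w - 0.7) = 6.76*w^4 - 0.91*w^3 - 0.94*w^2 - 2.08*w + 2.06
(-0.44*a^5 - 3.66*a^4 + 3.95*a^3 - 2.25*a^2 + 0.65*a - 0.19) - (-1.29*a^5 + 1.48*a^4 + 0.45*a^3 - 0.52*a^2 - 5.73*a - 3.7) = 0.85*a^5 - 5.14*a^4 + 3.5*a^3 - 1.73*a^2 + 6.38*a + 3.51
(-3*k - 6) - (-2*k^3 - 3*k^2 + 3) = 2*k^3 + 3*k^2 - 3*k - 9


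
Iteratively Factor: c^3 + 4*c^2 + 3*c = (c + 1)*(c^2 + 3*c) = c*(c + 1)*(c + 3)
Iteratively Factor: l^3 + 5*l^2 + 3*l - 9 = (l + 3)*(l^2 + 2*l - 3) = (l - 1)*(l + 3)*(l + 3)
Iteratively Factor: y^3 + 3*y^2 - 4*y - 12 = (y + 2)*(y^2 + y - 6) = (y - 2)*(y + 2)*(y + 3)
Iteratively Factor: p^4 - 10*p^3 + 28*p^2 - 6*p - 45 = (p - 5)*(p^3 - 5*p^2 + 3*p + 9) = (p - 5)*(p + 1)*(p^2 - 6*p + 9) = (p - 5)*(p - 3)*(p + 1)*(p - 3)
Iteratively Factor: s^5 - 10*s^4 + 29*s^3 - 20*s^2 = (s)*(s^4 - 10*s^3 + 29*s^2 - 20*s) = s^2*(s^3 - 10*s^2 + 29*s - 20) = s^2*(s - 1)*(s^2 - 9*s + 20) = s^2*(s - 5)*(s - 1)*(s - 4)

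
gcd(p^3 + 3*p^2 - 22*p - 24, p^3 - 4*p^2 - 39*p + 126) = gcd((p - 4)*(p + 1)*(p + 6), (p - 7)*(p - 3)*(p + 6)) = p + 6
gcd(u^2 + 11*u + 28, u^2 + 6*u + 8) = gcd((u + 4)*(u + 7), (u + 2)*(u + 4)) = u + 4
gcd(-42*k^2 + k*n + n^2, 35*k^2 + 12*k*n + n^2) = 7*k + n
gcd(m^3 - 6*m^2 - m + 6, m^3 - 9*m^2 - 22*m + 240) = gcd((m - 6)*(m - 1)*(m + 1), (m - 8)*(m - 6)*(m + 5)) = m - 6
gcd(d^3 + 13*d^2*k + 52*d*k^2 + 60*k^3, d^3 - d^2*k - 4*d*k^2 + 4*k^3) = d + 2*k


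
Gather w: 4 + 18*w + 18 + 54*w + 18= 72*w + 40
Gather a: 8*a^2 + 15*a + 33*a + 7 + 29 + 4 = 8*a^2 + 48*a + 40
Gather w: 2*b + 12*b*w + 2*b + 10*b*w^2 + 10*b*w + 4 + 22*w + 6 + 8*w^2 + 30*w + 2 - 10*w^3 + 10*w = 4*b - 10*w^3 + w^2*(10*b + 8) + w*(22*b + 62) + 12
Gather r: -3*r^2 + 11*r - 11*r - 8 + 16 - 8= -3*r^2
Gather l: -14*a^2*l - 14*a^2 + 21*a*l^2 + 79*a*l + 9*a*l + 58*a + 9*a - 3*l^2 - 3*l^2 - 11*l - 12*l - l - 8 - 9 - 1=-14*a^2 + 67*a + l^2*(21*a - 6) + l*(-14*a^2 + 88*a - 24) - 18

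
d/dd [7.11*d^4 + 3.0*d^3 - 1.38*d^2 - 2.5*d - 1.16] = 28.44*d^3 + 9.0*d^2 - 2.76*d - 2.5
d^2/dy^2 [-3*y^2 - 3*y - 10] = -6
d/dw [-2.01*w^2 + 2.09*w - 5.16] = 2.09 - 4.02*w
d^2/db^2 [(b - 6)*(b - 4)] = 2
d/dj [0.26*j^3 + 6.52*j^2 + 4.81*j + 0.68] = 0.78*j^2 + 13.04*j + 4.81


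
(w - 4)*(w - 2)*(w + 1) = w^3 - 5*w^2 + 2*w + 8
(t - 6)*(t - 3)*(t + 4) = t^3 - 5*t^2 - 18*t + 72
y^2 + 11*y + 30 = (y + 5)*(y + 6)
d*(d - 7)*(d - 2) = d^3 - 9*d^2 + 14*d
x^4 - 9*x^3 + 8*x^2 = x^2*(x - 8)*(x - 1)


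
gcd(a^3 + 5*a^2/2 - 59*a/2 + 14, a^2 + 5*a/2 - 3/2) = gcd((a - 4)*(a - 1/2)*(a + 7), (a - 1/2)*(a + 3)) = a - 1/2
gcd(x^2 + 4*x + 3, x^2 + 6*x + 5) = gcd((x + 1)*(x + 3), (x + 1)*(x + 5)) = x + 1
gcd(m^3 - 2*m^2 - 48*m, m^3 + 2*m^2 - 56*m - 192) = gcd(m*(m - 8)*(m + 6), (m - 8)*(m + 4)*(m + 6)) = m^2 - 2*m - 48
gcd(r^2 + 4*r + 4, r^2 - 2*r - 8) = r + 2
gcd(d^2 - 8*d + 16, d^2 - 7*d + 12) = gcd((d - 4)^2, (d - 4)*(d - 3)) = d - 4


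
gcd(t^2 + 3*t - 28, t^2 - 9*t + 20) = t - 4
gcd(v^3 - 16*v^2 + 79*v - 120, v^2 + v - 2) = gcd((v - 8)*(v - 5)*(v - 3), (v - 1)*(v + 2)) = 1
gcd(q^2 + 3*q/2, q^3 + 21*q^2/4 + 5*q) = q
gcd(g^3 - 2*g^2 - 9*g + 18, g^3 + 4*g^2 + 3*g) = g + 3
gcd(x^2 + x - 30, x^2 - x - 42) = x + 6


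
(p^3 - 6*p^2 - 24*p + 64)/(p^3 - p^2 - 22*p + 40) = (p^2 - 4*p - 32)/(p^2 + p - 20)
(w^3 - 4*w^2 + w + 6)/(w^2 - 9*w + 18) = (w^2 - w - 2)/(w - 6)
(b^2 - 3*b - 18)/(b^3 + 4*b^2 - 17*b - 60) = (b - 6)/(b^2 + b - 20)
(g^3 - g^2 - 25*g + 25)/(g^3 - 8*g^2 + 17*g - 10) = (g + 5)/(g - 2)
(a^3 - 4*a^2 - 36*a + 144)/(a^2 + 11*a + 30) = (a^2 - 10*a + 24)/(a + 5)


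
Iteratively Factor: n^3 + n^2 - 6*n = (n + 3)*(n^2 - 2*n) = (n - 2)*(n + 3)*(n)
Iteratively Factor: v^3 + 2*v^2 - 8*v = (v)*(v^2 + 2*v - 8) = v*(v - 2)*(v + 4)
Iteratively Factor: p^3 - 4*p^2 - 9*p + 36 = (p - 3)*(p^2 - p - 12) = (p - 4)*(p - 3)*(p + 3)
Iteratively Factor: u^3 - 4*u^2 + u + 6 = (u - 3)*(u^2 - u - 2) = (u - 3)*(u - 2)*(u + 1)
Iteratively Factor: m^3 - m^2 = (m)*(m^2 - m) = m*(m - 1)*(m)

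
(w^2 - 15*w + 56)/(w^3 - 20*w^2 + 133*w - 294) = (w - 8)/(w^2 - 13*w + 42)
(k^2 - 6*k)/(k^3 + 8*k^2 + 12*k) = (k - 6)/(k^2 + 8*k + 12)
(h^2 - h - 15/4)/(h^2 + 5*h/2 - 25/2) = (h + 3/2)/(h + 5)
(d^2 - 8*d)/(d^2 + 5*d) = (d - 8)/(d + 5)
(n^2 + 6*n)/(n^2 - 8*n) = (n + 6)/(n - 8)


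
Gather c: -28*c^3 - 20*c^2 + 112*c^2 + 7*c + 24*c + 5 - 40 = -28*c^3 + 92*c^2 + 31*c - 35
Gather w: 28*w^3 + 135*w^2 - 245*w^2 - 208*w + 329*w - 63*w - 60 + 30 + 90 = 28*w^3 - 110*w^2 + 58*w + 60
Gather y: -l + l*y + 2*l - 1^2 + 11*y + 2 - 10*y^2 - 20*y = l - 10*y^2 + y*(l - 9) + 1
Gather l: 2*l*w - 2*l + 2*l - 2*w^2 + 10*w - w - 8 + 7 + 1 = 2*l*w - 2*w^2 + 9*w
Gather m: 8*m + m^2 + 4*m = m^2 + 12*m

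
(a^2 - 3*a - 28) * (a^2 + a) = a^4 - 2*a^3 - 31*a^2 - 28*a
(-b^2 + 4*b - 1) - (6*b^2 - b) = -7*b^2 + 5*b - 1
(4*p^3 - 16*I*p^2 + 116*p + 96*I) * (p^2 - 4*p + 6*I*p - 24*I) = 4*p^5 - 16*p^4 + 8*I*p^4 + 212*p^3 - 32*I*p^3 - 848*p^2 + 792*I*p^2 - 576*p - 3168*I*p + 2304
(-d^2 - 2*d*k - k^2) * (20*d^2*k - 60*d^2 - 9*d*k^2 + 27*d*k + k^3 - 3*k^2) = -20*d^4*k + 60*d^4 - 31*d^3*k^2 + 93*d^3*k - 3*d^2*k^3 + 9*d^2*k^2 + 7*d*k^4 - 21*d*k^3 - k^5 + 3*k^4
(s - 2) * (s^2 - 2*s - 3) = s^3 - 4*s^2 + s + 6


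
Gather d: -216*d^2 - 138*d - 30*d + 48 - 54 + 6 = -216*d^2 - 168*d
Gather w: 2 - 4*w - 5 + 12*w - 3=8*w - 6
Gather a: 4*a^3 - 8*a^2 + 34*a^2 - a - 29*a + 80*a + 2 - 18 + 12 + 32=4*a^3 + 26*a^2 + 50*a + 28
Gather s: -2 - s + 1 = -s - 1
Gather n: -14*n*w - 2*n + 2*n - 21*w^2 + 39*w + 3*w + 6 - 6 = -14*n*w - 21*w^2 + 42*w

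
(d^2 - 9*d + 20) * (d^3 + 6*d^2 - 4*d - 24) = d^5 - 3*d^4 - 38*d^3 + 132*d^2 + 136*d - 480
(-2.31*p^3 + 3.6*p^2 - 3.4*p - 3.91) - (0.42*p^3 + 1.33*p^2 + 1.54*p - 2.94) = -2.73*p^3 + 2.27*p^2 - 4.94*p - 0.97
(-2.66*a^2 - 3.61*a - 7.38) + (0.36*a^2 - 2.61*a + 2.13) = -2.3*a^2 - 6.22*a - 5.25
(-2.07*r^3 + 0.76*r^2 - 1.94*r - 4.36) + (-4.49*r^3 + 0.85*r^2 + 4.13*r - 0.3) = -6.56*r^3 + 1.61*r^2 + 2.19*r - 4.66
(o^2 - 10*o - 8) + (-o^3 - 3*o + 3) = -o^3 + o^2 - 13*o - 5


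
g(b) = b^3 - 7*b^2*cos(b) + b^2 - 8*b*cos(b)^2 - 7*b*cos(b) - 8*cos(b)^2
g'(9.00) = 575.09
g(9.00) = 1317.60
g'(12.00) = -377.49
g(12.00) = 876.45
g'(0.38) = -8.18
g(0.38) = -12.73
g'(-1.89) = -15.38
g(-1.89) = 1.22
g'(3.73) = 59.32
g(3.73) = 142.36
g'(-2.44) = -39.66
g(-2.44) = 16.93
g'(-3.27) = -9.52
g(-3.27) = 45.12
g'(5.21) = -188.82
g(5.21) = 49.14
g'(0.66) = 2.37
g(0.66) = -13.62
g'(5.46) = -192.66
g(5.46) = 0.83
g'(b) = 7*b^2*sin(b) + 3*b^2 + 16*b*sin(b)*cos(b) + 7*b*sin(b) - 14*b*cos(b) + 2*b + 16*sin(b)*cos(b) - 8*cos(b)^2 - 7*cos(b)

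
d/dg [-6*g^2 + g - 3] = 1 - 12*g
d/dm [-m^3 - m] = -3*m^2 - 1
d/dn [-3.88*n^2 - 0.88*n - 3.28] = -7.76*n - 0.88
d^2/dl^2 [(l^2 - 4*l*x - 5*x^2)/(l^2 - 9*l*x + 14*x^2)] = 2*x*(5*l^3 - 57*l^2*x + 303*l*x^2 - 643*x^3)/(l^6 - 27*l^5*x + 285*l^4*x^2 - 1485*l^3*x^3 + 3990*l^2*x^4 - 5292*l*x^5 + 2744*x^6)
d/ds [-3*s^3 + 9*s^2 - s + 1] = -9*s^2 + 18*s - 1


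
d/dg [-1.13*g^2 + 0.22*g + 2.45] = 0.22 - 2.26*g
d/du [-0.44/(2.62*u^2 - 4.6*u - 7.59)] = (2.3056*u - 2.024)/(-2.62*u^2 + 4.6*u + 7.59)^2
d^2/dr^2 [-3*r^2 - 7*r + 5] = -6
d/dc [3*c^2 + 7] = 6*c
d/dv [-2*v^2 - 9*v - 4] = -4*v - 9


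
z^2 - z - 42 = (z - 7)*(z + 6)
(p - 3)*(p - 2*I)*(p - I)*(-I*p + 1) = -I*p^4 - 2*p^3 + 3*I*p^3 + 6*p^2 - I*p^2 - 2*p + 3*I*p + 6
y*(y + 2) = y^2 + 2*y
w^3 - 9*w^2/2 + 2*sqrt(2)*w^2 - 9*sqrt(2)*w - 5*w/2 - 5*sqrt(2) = (w - 5)*(w + 1/2)*(w + 2*sqrt(2))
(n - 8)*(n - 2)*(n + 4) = n^3 - 6*n^2 - 24*n + 64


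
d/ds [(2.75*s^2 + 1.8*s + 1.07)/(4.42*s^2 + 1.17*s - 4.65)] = (-4.7385*s^2 - 35.0338*s - 9.6219)/(19.5364*s^4 + 10.3428*s^3 - 39.7371*s^2 - 10.881*s + 21.6225)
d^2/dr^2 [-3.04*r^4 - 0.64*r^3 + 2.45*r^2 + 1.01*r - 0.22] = -36.48*r^2 - 3.84*r + 4.9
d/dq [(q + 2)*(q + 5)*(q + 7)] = 3*q^2 + 28*q + 59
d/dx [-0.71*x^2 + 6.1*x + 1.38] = 6.1 - 1.42*x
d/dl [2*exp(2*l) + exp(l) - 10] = (4*exp(l) + 1)*exp(l)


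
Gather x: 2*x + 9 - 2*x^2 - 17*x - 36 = -2*x^2 - 15*x - 27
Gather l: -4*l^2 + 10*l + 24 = -4*l^2 + 10*l + 24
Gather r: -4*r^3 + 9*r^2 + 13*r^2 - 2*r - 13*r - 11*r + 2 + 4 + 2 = -4*r^3 + 22*r^2 - 26*r + 8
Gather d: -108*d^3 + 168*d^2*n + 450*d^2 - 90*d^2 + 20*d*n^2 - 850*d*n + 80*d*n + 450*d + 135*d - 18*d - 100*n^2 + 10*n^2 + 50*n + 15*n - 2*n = -108*d^3 + d^2*(168*n + 360) + d*(20*n^2 - 770*n + 567) - 90*n^2 + 63*n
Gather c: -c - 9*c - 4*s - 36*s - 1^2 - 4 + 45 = -10*c - 40*s + 40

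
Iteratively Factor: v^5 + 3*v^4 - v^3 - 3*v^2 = (v + 3)*(v^4 - v^2) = (v - 1)*(v + 3)*(v^3 + v^2) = (v - 1)*(v + 1)*(v + 3)*(v^2) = v*(v - 1)*(v + 1)*(v + 3)*(v)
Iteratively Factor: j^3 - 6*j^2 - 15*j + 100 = (j + 4)*(j^2 - 10*j + 25) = (j - 5)*(j + 4)*(j - 5)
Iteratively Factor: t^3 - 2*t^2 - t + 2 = (t - 2)*(t^2 - 1) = (t - 2)*(t + 1)*(t - 1)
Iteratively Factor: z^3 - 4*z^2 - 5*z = (z)*(z^2 - 4*z - 5) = z*(z + 1)*(z - 5)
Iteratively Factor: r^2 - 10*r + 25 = (r - 5)*(r - 5)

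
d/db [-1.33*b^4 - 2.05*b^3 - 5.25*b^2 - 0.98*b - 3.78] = -5.32*b^3 - 6.15*b^2 - 10.5*b - 0.98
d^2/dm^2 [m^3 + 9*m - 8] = 6*m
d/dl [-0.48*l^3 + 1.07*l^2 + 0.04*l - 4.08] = -1.44*l^2 + 2.14*l + 0.04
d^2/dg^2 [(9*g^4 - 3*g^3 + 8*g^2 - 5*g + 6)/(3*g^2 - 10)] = 2*(81*g^6 - 810*g^4 - 135*g^3 + 6282*g^2 - 1350*g + 980)/(27*g^6 - 270*g^4 + 900*g^2 - 1000)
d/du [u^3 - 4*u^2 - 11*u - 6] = 3*u^2 - 8*u - 11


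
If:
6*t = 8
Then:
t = 4/3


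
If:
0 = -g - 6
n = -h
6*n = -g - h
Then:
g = -6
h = -6/5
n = 6/5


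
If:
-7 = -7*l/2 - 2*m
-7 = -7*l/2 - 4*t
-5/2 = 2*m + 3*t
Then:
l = 118/49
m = -5/7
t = -5/14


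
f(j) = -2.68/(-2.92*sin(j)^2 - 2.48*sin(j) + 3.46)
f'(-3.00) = 0.31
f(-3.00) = -0.71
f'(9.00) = 3.16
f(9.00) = -1.38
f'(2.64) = 4.90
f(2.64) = -1.68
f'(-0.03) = -0.49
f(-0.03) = -0.76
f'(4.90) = 0.17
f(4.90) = -0.87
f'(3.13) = 0.58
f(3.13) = -0.78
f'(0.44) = -3.43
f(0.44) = -1.43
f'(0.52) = -5.51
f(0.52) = -1.78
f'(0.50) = -4.85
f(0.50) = -1.68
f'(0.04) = -0.65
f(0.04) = -0.80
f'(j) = -2.68*(5.84*sin(j)*cos(j) + 2.48*cos(j))/(-2.92*sin(j)^2 - 2.48*sin(j) + 3.46)^2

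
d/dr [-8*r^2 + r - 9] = 1 - 16*r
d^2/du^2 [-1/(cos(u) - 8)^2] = 2*(8*cos(u) + cos(2*u) - 2)/(cos(u) - 8)^4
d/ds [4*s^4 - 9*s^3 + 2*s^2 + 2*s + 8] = 16*s^3 - 27*s^2 + 4*s + 2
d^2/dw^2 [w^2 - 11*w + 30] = 2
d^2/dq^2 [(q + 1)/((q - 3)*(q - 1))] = 2*(q^3 + 3*q^2 - 21*q + 25)/(q^6 - 12*q^5 + 57*q^4 - 136*q^3 + 171*q^2 - 108*q + 27)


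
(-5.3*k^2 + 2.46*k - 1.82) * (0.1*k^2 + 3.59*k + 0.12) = -0.53*k^4 - 18.781*k^3 + 8.0134*k^2 - 6.2386*k - 0.2184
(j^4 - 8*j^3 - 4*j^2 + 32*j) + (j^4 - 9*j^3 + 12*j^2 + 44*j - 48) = 2*j^4 - 17*j^3 + 8*j^2 + 76*j - 48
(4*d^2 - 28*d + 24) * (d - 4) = 4*d^3 - 44*d^2 + 136*d - 96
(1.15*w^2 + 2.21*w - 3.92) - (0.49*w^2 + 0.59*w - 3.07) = 0.66*w^2 + 1.62*w - 0.85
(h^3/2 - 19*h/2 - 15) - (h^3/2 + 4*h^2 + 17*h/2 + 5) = -4*h^2 - 18*h - 20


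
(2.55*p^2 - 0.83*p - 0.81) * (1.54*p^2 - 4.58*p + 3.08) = 3.927*p^4 - 12.9572*p^3 + 10.408*p^2 + 1.1534*p - 2.4948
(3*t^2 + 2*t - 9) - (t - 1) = 3*t^2 + t - 8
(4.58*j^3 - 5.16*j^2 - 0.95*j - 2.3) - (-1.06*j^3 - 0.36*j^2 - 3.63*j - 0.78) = 5.64*j^3 - 4.8*j^2 + 2.68*j - 1.52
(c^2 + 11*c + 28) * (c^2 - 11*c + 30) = c^4 - 63*c^2 + 22*c + 840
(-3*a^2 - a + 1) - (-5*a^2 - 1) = 2*a^2 - a + 2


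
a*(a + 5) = a^2 + 5*a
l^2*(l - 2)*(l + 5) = l^4 + 3*l^3 - 10*l^2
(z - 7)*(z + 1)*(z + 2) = z^3 - 4*z^2 - 19*z - 14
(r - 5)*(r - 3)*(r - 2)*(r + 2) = r^4 - 8*r^3 + 11*r^2 + 32*r - 60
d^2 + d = d*(d + 1)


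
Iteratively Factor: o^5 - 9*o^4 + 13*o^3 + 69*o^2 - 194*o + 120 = (o - 4)*(o^4 - 5*o^3 - 7*o^2 + 41*o - 30) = (o - 5)*(o - 4)*(o^3 - 7*o + 6) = (o - 5)*(o - 4)*(o - 1)*(o^2 + o - 6) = (o - 5)*(o - 4)*(o - 2)*(o - 1)*(o + 3)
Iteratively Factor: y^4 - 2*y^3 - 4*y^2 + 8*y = (y)*(y^3 - 2*y^2 - 4*y + 8) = y*(y - 2)*(y^2 - 4) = y*(y - 2)^2*(y + 2)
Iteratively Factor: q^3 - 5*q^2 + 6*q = (q - 2)*(q^2 - 3*q) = q*(q - 2)*(q - 3)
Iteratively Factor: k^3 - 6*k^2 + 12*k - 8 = (k - 2)*(k^2 - 4*k + 4) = (k - 2)^2*(k - 2)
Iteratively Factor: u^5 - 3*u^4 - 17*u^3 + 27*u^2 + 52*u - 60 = (u - 5)*(u^4 + 2*u^3 - 7*u^2 - 8*u + 12) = (u - 5)*(u + 3)*(u^3 - u^2 - 4*u + 4) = (u - 5)*(u - 2)*(u + 3)*(u^2 + u - 2) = (u - 5)*(u - 2)*(u - 1)*(u + 3)*(u + 2)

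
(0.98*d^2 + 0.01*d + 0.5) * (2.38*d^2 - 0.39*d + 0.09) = 2.3324*d^4 - 0.3584*d^3 + 1.2743*d^2 - 0.1941*d + 0.045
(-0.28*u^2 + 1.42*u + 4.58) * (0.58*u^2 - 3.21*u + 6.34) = -0.1624*u^4 + 1.7224*u^3 - 3.677*u^2 - 5.699*u + 29.0372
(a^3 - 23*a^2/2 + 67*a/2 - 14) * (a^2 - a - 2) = a^5 - 25*a^4/2 + 43*a^3 - 49*a^2/2 - 53*a + 28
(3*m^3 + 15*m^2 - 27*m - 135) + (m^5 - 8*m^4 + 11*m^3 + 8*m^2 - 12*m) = m^5 - 8*m^4 + 14*m^3 + 23*m^2 - 39*m - 135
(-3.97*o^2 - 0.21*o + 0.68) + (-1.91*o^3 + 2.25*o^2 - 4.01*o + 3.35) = -1.91*o^3 - 1.72*o^2 - 4.22*o + 4.03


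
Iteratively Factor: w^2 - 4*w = (w - 4)*(w)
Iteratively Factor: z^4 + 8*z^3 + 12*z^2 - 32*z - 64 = (z + 4)*(z^3 + 4*z^2 - 4*z - 16) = (z + 4)^2*(z^2 - 4) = (z - 2)*(z + 4)^2*(z + 2)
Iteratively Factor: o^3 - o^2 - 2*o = (o)*(o^2 - o - 2) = o*(o + 1)*(o - 2)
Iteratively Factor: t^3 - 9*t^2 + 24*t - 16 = (t - 4)*(t^2 - 5*t + 4) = (t - 4)*(t - 1)*(t - 4)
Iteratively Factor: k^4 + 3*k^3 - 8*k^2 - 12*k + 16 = (k + 4)*(k^3 - k^2 - 4*k + 4) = (k - 1)*(k + 4)*(k^2 - 4) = (k - 2)*(k - 1)*(k + 4)*(k + 2)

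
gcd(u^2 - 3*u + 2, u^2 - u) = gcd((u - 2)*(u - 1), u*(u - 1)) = u - 1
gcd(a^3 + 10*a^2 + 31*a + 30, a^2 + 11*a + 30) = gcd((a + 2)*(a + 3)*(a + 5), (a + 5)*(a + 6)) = a + 5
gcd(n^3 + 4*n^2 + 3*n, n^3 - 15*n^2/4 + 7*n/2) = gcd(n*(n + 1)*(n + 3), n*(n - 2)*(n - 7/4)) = n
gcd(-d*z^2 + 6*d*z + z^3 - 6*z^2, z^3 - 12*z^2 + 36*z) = z^2 - 6*z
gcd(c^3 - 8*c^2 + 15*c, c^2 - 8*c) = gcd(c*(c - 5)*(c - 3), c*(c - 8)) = c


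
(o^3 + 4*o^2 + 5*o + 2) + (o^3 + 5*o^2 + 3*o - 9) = 2*o^3 + 9*o^2 + 8*o - 7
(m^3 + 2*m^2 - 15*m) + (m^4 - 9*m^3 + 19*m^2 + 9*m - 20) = m^4 - 8*m^3 + 21*m^2 - 6*m - 20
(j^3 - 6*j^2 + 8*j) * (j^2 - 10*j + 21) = j^5 - 16*j^4 + 89*j^3 - 206*j^2 + 168*j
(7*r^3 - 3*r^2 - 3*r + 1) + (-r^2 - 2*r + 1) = 7*r^3 - 4*r^2 - 5*r + 2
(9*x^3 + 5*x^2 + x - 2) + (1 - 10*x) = 9*x^3 + 5*x^2 - 9*x - 1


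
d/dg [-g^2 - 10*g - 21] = -2*g - 10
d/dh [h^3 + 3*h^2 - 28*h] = 3*h^2 + 6*h - 28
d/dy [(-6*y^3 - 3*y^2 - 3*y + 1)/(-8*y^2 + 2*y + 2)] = (24*y^4 - 12*y^3 - 33*y^2 + 2*y - 4)/(2*(16*y^4 - 8*y^3 - 7*y^2 + 2*y + 1))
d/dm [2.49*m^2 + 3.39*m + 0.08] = 4.98*m + 3.39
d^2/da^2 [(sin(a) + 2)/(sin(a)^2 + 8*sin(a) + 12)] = (6*sin(a) + cos(a)^2 + 1)/(sin(a) + 6)^3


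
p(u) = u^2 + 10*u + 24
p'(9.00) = 28.00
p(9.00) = 195.00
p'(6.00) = 22.00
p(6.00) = 120.00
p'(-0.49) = 9.02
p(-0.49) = 19.34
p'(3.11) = 16.22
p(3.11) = 64.77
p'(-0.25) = 9.50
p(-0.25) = 21.56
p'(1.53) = 13.06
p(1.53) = 41.64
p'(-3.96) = 2.08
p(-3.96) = 0.08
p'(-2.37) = 5.26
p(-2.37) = 5.92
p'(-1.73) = 6.54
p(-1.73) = 9.69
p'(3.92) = 17.84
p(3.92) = 78.57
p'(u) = 2*u + 10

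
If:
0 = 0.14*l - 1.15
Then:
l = 8.21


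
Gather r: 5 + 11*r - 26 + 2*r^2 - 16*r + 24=2*r^2 - 5*r + 3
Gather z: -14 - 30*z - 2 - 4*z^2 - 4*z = -4*z^2 - 34*z - 16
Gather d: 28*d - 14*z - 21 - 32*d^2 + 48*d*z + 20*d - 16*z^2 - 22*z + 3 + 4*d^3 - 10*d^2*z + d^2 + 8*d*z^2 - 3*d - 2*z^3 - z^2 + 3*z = 4*d^3 + d^2*(-10*z - 31) + d*(8*z^2 + 48*z + 45) - 2*z^3 - 17*z^2 - 33*z - 18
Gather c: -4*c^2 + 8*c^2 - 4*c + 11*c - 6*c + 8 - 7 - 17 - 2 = 4*c^2 + c - 18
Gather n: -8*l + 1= 1 - 8*l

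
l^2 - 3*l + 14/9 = (l - 7/3)*(l - 2/3)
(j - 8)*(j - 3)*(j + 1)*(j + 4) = j^4 - 6*j^3 - 27*j^2 + 76*j + 96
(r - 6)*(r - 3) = r^2 - 9*r + 18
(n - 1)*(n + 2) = n^2 + n - 2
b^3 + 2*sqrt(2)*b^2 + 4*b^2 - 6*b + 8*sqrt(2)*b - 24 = (b + 4)*(b - sqrt(2))*(b + 3*sqrt(2))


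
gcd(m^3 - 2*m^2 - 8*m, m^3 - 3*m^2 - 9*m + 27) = 1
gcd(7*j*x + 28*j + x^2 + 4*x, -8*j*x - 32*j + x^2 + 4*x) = x + 4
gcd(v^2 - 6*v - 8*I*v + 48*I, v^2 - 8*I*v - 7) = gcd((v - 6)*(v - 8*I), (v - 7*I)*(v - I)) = 1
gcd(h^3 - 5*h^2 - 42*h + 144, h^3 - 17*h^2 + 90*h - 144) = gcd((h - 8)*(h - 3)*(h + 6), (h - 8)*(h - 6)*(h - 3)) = h^2 - 11*h + 24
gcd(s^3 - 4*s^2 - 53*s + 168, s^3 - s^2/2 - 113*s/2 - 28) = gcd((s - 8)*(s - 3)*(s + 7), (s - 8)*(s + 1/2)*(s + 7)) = s^2 - s - 56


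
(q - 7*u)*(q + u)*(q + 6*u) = q^3 - 43*q*u^2 - 42*u^3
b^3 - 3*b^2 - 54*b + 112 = (b - 8)*(b - 2)*(b + 7)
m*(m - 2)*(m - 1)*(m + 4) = m^4 + m^3 - 10*m^2 + 8*m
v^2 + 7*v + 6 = (v + 1)*(v + 6)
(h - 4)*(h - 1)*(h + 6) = h^3 + h^2 - 26*h + 24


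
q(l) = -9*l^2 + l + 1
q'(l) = 1 - 18*l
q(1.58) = -19.89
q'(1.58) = -27.44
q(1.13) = -9.36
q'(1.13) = -19.34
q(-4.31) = -170.49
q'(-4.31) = 78.58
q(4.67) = -190.61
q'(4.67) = -83.06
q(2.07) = -35.49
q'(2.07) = -36.26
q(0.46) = -0.44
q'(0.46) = -7.28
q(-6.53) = -389.30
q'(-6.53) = 118.54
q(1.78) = -25.74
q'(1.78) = -31.04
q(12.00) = -1283.00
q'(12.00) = -215.00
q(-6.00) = -329.00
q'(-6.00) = 109.00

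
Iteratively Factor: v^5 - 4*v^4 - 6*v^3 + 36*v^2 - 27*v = (v - 1)*(v^4 - 3*v^3 - 9*v^2 + 27*v) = (v - 1)*(v + 3)*(v^3 - 6*v^2 + 9*v) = (v - 3)*(v - 1)*(v + 3)*(v^2 - 3*v) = v*(v - 3)*(v - 1)*(v + 3)*(v - 3)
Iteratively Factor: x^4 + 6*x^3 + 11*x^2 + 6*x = (x + 2)*(x^3 + 4*x^2 + 3*x) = x*(x + 2)*(x^2 + 4*x + 3) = x*(x + 2)*(x + 3)*(x + 1)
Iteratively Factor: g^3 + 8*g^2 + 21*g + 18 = (g + 2)*(g^2 + 6*g + 9) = (g + 2)*(g + 3)*(g + 3)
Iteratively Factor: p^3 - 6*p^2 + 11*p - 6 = (p - 1)*(p^2 - 5*p + 6) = (p - 2)*(p - 1)*(p - 3)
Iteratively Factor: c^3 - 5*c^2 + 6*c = (c)*(c^2 - 5*c + 6) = c*(c - 3)*(c - 2)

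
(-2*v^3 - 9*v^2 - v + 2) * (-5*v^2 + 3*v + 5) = 10*v^5 + 39*v^4 - 32*v^3 - 58*v^2 + v + 10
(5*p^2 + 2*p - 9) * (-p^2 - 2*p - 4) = -5*p^4 - 12*p^3 - 15*p^2 + 10*p + 36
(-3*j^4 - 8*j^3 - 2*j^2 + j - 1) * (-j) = 3*j^5 + 8*j^4 + 2*j^3 - j^2 + j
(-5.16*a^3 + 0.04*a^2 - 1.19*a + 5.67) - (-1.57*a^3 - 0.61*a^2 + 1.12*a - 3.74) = -3.59*a^3 + 0.65*a^2 - 2.31*a + 9.41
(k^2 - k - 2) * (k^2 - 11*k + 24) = k^4 - 12*k^3 + 33*k^2 - 2*k - 48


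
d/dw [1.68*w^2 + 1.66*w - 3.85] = 3.36*w + 1.66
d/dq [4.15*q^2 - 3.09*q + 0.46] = 8.3*q - 3.09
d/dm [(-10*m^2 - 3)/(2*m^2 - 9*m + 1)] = (90*m^2 - 8*m - 27)/(4*m^4 - 36*m^3 + 85*m^2 - 18*m + 1)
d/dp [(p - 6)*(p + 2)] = 2*p - 4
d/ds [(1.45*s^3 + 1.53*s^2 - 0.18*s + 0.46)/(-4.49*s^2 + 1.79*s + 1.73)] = (-6.5105*s^4 + 5.191*s^3 + 9.456*s^2 + 9.4246*s - 1.1348)/(20.1601*s^4 - 16.0742*s^3 - 12.3313*s^2 + 6.1934*s + 2.9929)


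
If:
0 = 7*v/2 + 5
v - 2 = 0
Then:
No Solution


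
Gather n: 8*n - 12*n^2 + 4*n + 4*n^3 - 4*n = 4*n^3 - 12*n^2 + 8*n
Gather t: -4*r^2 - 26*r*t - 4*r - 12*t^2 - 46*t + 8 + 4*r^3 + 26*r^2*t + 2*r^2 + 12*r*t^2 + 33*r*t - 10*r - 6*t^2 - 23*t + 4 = 4*r^3 - 2*r^2 - 14*r + t^2*(12*r - 18) + t*(26*r^2 + 7*r - 69) + 12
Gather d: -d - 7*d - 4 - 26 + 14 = -8*d - 16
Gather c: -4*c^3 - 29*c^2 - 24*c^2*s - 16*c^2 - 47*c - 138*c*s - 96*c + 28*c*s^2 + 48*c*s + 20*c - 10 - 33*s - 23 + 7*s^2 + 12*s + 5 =-4*c^3 + c^2*(-24*s - 45) + c*(28*s^2 - 90*s - 123) + 7*s^2 - 21*s - 28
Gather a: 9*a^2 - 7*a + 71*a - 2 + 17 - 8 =9*a^2 + 64*a + 7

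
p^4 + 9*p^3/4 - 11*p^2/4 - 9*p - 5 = (p - 2)*(p + 1)*(p + 5/4)*(p + 2)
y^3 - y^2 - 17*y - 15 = (y - 5)*(y + 1)*(y + 3)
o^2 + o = o*(o + 1)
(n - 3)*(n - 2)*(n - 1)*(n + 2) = n^4 - 4*n^3 - n^2 + 16*n - 12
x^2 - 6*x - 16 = (x - 8)*(x + 2)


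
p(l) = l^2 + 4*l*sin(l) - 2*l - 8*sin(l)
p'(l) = 4*l*cos(l) + 2*l + 4*sin(l) - 8*cos(l) - 2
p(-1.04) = 13.65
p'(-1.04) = -13.69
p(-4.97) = 7.68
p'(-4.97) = -15.18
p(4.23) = 1.53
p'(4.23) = -1.22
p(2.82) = 3.35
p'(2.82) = 1.79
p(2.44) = 2.21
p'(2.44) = 4.12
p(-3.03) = 17.48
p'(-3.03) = 11.49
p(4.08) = 1.78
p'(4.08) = -1.98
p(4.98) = 3.34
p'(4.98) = 7.25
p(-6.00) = 39.06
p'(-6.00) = -43.61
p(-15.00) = 299.22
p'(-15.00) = 17.06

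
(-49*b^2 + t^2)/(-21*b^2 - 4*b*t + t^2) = (7*b + t)/(3*b + t)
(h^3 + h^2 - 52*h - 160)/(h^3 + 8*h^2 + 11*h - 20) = (h - 8)/(h - 1)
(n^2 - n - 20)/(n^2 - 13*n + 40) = (n + 4)/(n - 8)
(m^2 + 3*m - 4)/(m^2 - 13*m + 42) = (m^2 + 3*m - 4)/(m^2 - 13*m + 42)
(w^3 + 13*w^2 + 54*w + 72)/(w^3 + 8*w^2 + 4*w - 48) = (w + 3)/(w - 2)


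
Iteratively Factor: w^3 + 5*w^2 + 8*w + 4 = (w + 2)*(w^2 + 3*w + 2) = (w + 2)^2*(w + 1)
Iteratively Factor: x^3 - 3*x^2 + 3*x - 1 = (x - 1)*(x^2 - 2*x + 1) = (x - 1)^2*(x - 1)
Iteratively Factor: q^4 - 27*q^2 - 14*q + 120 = (q + 4)*(q^3 - 4*q^2 - 11*q + 30) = (q - 2)*(q + 4)*(q^2 - 2*q - 15) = (q - 2)*(q + 3)*(q + 4)*(q - 5)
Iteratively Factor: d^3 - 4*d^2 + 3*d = (d - 3)*(d^2 - d) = (d - 3)*(d - 1)*(d)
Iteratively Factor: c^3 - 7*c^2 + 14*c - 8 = (c - 2)*(c^2 - 5*c + 4) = (c - 4)*(c - 2)*(c - 1)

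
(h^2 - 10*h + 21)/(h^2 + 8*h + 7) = (h^2 - 10*h + 21)/(h^2 + 8*h + 7)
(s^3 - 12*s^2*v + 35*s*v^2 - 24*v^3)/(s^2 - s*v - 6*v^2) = (s^2 - 9*s*v + 8*v^2)/(s + 2*v)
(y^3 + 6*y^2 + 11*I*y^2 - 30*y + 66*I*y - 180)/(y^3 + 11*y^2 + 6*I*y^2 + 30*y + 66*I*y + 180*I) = (y + 5*I)/(y + 5)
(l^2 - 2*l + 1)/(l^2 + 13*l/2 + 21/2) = 2*(l^2 - 2*l + 1)/(2*l^2 + 13*l + 21)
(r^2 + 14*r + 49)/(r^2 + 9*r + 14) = (r + 7)/(r + 2)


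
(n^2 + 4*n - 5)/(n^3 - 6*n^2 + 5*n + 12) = (n^2 + 4*n - 5)/(n^3 - 6*n^2 + 5*n + 12)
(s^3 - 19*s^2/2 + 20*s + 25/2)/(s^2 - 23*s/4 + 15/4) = 2*(2*s^2 - 9*s - 5)/(4*s - 3)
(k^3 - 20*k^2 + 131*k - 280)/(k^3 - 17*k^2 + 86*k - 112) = (k - 5)/(k - 2)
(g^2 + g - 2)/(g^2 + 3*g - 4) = (g + 2)/(g + 4)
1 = 1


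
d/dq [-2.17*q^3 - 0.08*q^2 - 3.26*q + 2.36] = -6.51*q^2 - 0.16*q - 3.26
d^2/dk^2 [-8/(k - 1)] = -16/(k - 1)^3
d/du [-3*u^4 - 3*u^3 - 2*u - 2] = -12*u^3 - 9*u^2 - 2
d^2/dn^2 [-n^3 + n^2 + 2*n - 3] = 2 - 6*n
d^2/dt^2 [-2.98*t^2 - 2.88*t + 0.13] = -5.96000000000000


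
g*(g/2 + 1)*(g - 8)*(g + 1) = g^4/2 - 5*g^3/2 - 11*g^2 - 8*g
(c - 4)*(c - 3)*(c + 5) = c^3 - 2*c^2 - 23*c + 60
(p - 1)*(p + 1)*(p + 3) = p^3 + 3*p^2 - p - 3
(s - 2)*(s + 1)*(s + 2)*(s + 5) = s^4 + 6*s^3 + s^2 - 24*s - 20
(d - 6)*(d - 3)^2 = d^3 - 12*d^2 + 45*d - 54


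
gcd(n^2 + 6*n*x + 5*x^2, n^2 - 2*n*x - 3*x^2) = n + x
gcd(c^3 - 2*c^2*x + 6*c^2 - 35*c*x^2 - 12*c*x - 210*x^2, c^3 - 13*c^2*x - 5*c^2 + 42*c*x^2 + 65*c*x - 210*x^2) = -c + 7*x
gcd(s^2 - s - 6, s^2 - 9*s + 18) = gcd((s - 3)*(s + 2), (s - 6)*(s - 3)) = s - 3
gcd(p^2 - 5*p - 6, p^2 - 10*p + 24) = p - 6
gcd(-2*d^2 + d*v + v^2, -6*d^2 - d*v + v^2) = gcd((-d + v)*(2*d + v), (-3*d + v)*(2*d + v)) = 2*d + v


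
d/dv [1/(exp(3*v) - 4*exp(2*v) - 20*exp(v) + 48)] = (-3*exp(2*v) + 8*exp(v) + 20)*exp(v)/(exp(3*v) - 4*exp(2*v) - 20*exp(v) + 48)^2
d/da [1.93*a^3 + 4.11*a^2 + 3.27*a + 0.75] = 5.79*a^2 + 8.22*a + 3.27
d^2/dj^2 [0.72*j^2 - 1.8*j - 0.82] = 1.44000000000000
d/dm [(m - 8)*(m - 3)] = 2*m - 11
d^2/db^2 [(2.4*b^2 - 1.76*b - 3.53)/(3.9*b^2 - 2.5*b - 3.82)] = (-6.7392000000001*b^3 - 107.6166*b^2 + 49.18212*b - 45.64536)/(59.319*b^6 - 114.075*b^5 - 101.1816*b^4 + 207.845*b^3 + 99.10608*b^2 - 109.443*b - 55.742968)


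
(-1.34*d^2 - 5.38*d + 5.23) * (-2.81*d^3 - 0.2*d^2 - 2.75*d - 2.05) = 3.7654*d^5 + 15.3858*d^4 - 9.9353*d^3 + 16.496*d^2 - 3.3535*d - 10.7215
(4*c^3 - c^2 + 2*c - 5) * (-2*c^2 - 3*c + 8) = -8*c^5 - 10*c^4 + 31*c^3 - 4*c^2 + 31*c - 40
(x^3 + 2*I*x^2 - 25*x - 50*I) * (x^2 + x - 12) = x^5 + x^4 + 2*I*x^4 - 37*x^3 + 2*I*x^3 - 25*x^2 - 74*I*x^2 + 300*x - 50*I*x + 600*I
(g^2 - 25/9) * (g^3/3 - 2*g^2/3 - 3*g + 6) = g^5/3 - 2*g^4/3 - 106*g^3/27 + 212*g^2/27 + 25*g/3 - 50/3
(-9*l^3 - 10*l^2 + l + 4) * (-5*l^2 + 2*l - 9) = 45*l^5 + 32*l^4 + 56*l^3 + 72*l^2 - l - 36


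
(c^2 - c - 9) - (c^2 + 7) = -c - 16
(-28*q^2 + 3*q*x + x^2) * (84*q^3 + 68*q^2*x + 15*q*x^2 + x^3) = -2352*q^5 - 1652*q^4*x - 132*q^3*x^2 + 85*q^2*x^3 + 18*q*x^4 + x^5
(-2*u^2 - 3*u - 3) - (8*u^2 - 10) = -10*u^2 - 3*u + 7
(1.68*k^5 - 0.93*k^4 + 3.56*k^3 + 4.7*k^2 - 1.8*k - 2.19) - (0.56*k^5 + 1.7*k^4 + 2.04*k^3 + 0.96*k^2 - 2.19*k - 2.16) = 1.12*k^5 - 2.63*k^4 + 1.52*k^3 + 3.74*k^2 + 0.39*k - 0.0299999999999998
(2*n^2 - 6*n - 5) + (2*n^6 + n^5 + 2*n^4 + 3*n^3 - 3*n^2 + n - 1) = 2*n^6 + n^5 + 2*n^4 + 3*n^3 - n^2 - 5*n - 6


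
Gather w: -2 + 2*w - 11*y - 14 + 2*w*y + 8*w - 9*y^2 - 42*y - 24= w*(2*y + 10) - 9*y^2 - 53*y - 40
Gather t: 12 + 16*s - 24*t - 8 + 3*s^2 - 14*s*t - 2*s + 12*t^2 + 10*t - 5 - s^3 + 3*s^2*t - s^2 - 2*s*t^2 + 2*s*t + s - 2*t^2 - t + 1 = -s^3 + 2*s^2 + 15*s + t^2*(10 - 2*s) + t*(3*s^2 - 12*s - 15)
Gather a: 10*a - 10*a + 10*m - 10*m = 0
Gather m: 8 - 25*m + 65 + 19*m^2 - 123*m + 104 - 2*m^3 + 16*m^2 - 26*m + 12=-2*m^3 + 35*m^2 - 174*m + 189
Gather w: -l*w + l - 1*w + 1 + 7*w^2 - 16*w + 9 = l + 7*w^2 + w*(-l - 17) + 10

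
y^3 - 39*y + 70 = (y - 5)*(y - 2)*(y + 7)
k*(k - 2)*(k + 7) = k^3 + 5*k^2 - 14*k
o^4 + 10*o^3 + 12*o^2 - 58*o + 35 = (o - 1)^2*(o + 5)*(o + 7)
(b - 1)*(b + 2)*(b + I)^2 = b^4 + b^3 + 2*I*b^3 - 3*b^2 + 2*I*b^2 - b - 4*I*b + 2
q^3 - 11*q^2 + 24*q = q*(q - 8)*(q - 3)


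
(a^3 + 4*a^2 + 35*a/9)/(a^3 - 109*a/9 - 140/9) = a/(a - 4)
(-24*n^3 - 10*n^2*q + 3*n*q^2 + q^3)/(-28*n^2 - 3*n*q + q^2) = (-6*n^2 - n*q + q^2)/(-7*n + q)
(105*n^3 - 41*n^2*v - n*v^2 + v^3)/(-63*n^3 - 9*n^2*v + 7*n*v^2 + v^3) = (-5*n + v)/(3*n + v)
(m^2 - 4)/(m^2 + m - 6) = (m + 2)/(m + 3)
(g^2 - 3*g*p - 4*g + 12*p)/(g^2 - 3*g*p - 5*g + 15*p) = (g - 4)/(g - 5)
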